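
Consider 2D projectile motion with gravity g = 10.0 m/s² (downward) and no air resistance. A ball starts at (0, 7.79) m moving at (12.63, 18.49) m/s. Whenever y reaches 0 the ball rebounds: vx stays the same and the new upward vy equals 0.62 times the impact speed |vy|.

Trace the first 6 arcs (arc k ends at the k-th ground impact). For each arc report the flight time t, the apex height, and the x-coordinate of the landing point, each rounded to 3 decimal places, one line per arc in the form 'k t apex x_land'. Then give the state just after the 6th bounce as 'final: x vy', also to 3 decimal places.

1 4.080 24.884 51.529
2 2.766 9.565 86.467
3 1.715 3.677 108.129
4 1.063 1.413 121.559
5 0.659 0.543 129.886
6 0.409 0.209 135.048
final: 135.048 1.267

Arc 1: start y=7.790, vy=18.490 → t=4.080, apex=24.884, x_land=51.529, impact vy=-22.309
  bounce: vy ← 0.62·22.309 = 13.831
Arc 2: start y=0.000, vy=13.831 → t=2.766, apex=9.565, x_land=86.467, impact vy=-13.831
  bounce: vy ← 0.62·13.831 = 8.575
Arc 3: start y=0.000, vy=8.575 → t=1.715, apex=3.677, x_land=108.129, impact vy=-8.575
  bounce: vy ← 0.62·8.575 = 5.317
Arc 4: start y=0.000, vy=5.317 → t=1.063, apex=1.413, x_land=121.559, impact vy=-5.317
  bounce: vy ← 0.62·5.317 = 3.296
Arc 5: start y=0.000, vy=3.296 → t=0.659, apex=0.543, x_land=129.886, impact vy=-3.296
  bounce: vy ← 0.62·3.296 = 2.044
Arc 6: start y=0.000, vy=2.044 → t=0.409, apex=0.209, x_land=135.048, impact vy=-2.044
  bounce: vy ← 0.62·2.044 = 1.267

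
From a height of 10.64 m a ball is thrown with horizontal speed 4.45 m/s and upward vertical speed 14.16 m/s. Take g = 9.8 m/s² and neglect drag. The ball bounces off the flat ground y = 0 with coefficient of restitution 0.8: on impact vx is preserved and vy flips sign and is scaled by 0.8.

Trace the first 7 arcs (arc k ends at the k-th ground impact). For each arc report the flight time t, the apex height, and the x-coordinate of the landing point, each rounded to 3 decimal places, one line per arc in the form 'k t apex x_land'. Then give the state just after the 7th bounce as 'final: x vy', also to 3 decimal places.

Arc 1: start y=10.640, vy=14.160 → t=3.509, apex=20.870, x_land=15.614, impact vy=-20.225
  bounce: vy ← 0.8·20.225 = 16.180
Arc 2: start y=0.000, vy=16.180 → t=3.302, apex=13.357, x_land=30.308, impact vy=-16.180
  bounce: vy ← 0.8·16.180 = 12.944
Arc 3: start y=0.000, vy=12.944 → t=2.642, apex=8.548, x_land=42.063, impact vy=-12.944
  bounce: vy ← 0.8·12.944 = 10.355
Arc 4: start y=0.000, vy=10.355 → t=2.113, apex=5.471, x_land=51.467, impact vy=-10.355
  bounce: vy ← 0.8·10.355 = 8.284
Arc 5: start y=0.000, vy=8.284 → t=1.691, apex=3.501, x_land=58.990, impact vy=-8.284
  bounce: vy ← 0.8·8.284 = 6.627
Arc 6: start y=0.000, vy=6.627 → t=1.353, apex=2.241, x_land=65.009, impact vy=-6.627
  bounce: vy ← 0.8·6.627 = 5.302
Arc 7: start y=0.000, vy=5.302 → t=1.082, apex=1.434, x_land=69.824, impact vy=-5.302
  bounce: vy ← 0.8·5.302 = 4.241

1 3.509 20.870 15.614
2 3.302 13.357 30.308
3 2.642 8.548 42.063
4 2.113 5.471 51.467
5 1.691 3.501 58.990
6 1.353 2.241 65.009
7 1.082 1.434 69.824
final: 69.824 4.241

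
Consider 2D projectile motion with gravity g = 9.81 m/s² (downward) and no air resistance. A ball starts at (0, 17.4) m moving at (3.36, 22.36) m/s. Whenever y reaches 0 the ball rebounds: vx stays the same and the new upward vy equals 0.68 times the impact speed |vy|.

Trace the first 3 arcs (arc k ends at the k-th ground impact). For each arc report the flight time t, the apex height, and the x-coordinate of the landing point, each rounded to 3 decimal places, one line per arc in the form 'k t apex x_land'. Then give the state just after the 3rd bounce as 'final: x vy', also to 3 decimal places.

Arc 1: start y=17.400, vy=22.360 → t=5.236, apex=42.883, x_land=17.593, impact vy=-29.006
  bounce: vy ← 0.68·29.006 = 19.724
Arc 2: start y=0.000, vy=19.724 → t=4.021, apex=19.829, x_land=31.105, impact vy=-19.724
  bounce: vy ← 0.68·19.724 = 13.412
Arc 3: start y=0.000, vy=13.412 → t=2.734, apex=9.169, x_land=40.292, impact vy=-13.412
  bounce: vy ← 0.68·13.412 = 9.120

1 5.236 42.883 17.593
2 4.021 19.829 31.105
3 2.734 9.169 40.292
final: 40.292 9.120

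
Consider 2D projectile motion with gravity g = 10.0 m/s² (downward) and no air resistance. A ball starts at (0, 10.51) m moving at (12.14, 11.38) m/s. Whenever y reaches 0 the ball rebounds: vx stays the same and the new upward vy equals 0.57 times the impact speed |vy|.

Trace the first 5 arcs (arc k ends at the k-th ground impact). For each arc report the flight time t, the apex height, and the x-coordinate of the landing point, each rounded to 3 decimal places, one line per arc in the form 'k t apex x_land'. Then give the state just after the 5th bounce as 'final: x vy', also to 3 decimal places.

Arc 1: start y=10.510, vy=11.380 → t=2.981, apex=16.985, x_land=36.191, impact vy=-18.431
  bounce: vy ← 0.57·18.431 = 10.506
Arc 2: start y=0.000, vy=10.506 → t=2.101, apex=5.518, x_land=61.699, impact vy=-10.506
  bounce: vy ← 0.57·10.506 = 5.988
Arc 3: start y=0.000, vy=5.988 → t=1.198, apex=1.793, x_land=76.238, impact vy=-5.988
  bounce: vy ← 0.57·5.988 = 3.413
Arc 4: start y=0.000, vy=3.413 → t=0.683, apex=0.583, x_land=84.525, impact vy=-3.413
  bounce: vy ← 0.57·3.413 = 1.946
Arc 5: start y=0.000, vy=1.946 → t=0.389, apex=0.189, x_land=89.249, impact vy=-1.946
  bounce: vy ← 0.57·1.946 = 1.109

1 2.981 16.985 36.191
2 2.101 5.518 61.699
3 1.198 1.793 76.238
4 0.683 0.583 84.525
5 0.389 0.189 89.249
final: 89.249 1.109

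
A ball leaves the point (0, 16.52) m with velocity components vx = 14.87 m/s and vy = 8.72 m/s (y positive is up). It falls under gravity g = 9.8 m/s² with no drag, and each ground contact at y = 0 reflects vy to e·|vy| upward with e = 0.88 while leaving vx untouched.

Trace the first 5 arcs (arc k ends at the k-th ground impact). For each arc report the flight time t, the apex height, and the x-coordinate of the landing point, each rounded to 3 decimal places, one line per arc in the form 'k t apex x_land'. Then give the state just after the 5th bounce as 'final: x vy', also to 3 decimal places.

1 2.930 20.400 43.572
2 3.591 15.797 96.971
3 3.160 12.233 143.962
4 2.781 9.474 185.315
5 2.447 7.336 221.705
final: 221.705 10.552

Arc 1: start y=16.520, vy=8.720 → t=2.930, apex=20.400, x_land=43.572, impact vy=-19.996
  bounce: vy ← 0.88·19.996 = 17.596
Arc 2: start y=0.000, vy=17.596 → t=3.591, apex=15.797, x_land=96.971, impact vy=-17.596
  bounce: vy ← 0.88·17.596 = 15.485
Arc 3: start y=0.000, vy=15.485 → t=3.160, apex=12.233, x_land=143.962, impact vy=-15.485
  bounce: vy ← 0.88·15.485 = 13.627
Arc 4: start y=0.000, vy=13.627 → t=2.781, apex=9.474, x_land=185.315, impact vy=-13.627
  bounce: vy ← 0.88·13.627 = 11.991
Arc 5: start y=0.000, vy=11.991 → t=2.447, apex=7.336, x_land=221.705, impact vy=-11.991
  bounce: vy ← 0.88·11.991 = 10.552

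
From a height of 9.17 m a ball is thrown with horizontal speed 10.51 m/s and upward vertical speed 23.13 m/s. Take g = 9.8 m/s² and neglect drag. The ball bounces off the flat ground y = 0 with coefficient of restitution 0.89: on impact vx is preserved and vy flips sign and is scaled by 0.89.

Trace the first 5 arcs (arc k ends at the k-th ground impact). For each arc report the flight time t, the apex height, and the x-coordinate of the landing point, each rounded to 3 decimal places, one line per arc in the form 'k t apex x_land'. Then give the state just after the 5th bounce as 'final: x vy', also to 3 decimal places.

1 5.088 36.466 53.477
2 4.856 28.885 104.512
3 4.322 22.879 149.933
4 3.846 18.123 190.358
5 3.423 14.355 226.336
final: 226.336 14.929

Arc 1: start y=9.170, vy=23.130 → t=5.088, apex=36.466, x_land=53.477, impact vy=-26.734
  bounce: vy ← 0.89·26.734 = 23.794
Arc 2: start y=0.000, vy=23.794 → t=4.856, apex=28.885, x_land=104.512, impact vy=-23.794
  bounce: vy ← 0.89·23.794 = 21.176
Arc 3: start y=0.000, vy=21.176 → t=4.322, apex=22.879, x_land=149.933, impact vy=-21.176
  bounce: vy ← 0.89·21.176 = 18.847
Arc 4: start y=0.000, vy=18.847 → t=3.846, apex=18.123, x_land=190.358, impact vy=-18.847
  bounce: vy ← 0.89·18.847 = 16.774
Arc 5: start y=0.000, vy=16.774 → t=3.423, apex=14.355, x_land=226.336, impact vy=-16.774
  bounce: vy ← 0.89·16.774 = 14.929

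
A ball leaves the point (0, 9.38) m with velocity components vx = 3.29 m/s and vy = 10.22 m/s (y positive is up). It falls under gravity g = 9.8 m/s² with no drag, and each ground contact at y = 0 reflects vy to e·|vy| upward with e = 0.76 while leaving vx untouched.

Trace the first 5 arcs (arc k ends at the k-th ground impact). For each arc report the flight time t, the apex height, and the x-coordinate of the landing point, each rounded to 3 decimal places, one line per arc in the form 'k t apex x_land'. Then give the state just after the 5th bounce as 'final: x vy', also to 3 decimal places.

1 2.775 14.709 9.131
2 2.634 8.496 17.795
3 2.001 4.907 24.380
4 1.521 2.834 29.385
5 1.156 1.637 33.188
final: 33.188 4.305

Arc 1: start y=9.380, vy=10.220 → t=2.775, apex=14.709, x_land=9.131, impact vy=-16.979
  bounce: vy ← 0.76·16.979 = 12.904
Arc 2: start y=0.000, vy=12.904 → t=2.634, apex=8.496, x_land=17.795, impact vy=-12.904
  bounce: vy ← 0.76·12.904 = 9.807
Arc 3: start y=0.000, vy=9.807 → t=2.001, apex=4.907, x_land=24.380, impact vy=-9.807
  bounce: vy ← 0.76·9.807 = 7.454
Arc 4: start y=0.000, vy=7.454 → t=1.521, apex=2.834, x_land=29.385, impact vy=-7.454
  bounce: vy ← 0.76·7.454 = 5.665
Arc 5: start y=0.000, vy=5.665 → t=1.156, apex=1.637, x_land=33.188, impact vy=-5.665
  bounce: vy ← 0.76·5.665 = 4.305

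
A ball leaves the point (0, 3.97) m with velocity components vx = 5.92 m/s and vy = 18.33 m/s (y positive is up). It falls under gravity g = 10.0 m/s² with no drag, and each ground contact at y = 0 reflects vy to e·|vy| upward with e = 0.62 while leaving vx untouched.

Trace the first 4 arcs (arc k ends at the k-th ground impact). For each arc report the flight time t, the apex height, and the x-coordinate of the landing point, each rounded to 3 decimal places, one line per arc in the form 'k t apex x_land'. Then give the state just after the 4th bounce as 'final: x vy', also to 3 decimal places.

Arc 1: start y=3.970, vy=18.330 → t=3.871, apex=20.769, x_land=22.917, impact vy=-20.381
  bounce: vy ← 0.62·20.381 = 12.636
Arc 2: start y=0.000, vy=12.636 → t=2.527, apex=7.984, x_land=37.878, impact vy=-12.636
  bounce: vy ← 0.62·12.636 = 7.834
Arc 3: start y=0.000, vy=7.834 → t=1.567, apex=3.069, x_land=47.154, impact vy=-7.834
  bounce: vy ← 0.62·7.834 = 4.857
Arc 4: start y=0.000, vy=4.857 → t=0.971, apex=1.180, x_land=52.905, impact vy=-4.857
  bounce: vy ← 0.62·4.857 = 3.012

1 3.871 20.769 22.917
2 2.527 7.984 37.878
3 1.567 3.069 47.154
4 0.971 1.180 52.905
final: 52.905 3.012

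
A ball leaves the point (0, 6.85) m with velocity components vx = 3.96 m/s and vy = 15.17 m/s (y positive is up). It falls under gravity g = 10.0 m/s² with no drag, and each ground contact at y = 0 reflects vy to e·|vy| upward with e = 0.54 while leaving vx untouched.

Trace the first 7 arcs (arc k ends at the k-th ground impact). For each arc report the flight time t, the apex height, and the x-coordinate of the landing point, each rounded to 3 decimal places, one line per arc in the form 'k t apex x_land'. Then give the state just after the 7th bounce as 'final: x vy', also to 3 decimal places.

Arc 1: start y=6.850, vy=15.170 → t=3.433, apex=18.356, x_land=13.595, impact vy=-19.161
  bounce: vy ← 0.54·19.161 = 10.347
Arc 2: start y=0.000, vy=10.347 → t=2.069, apex=5.353, x_land=21.790, impact vy=-10.347
  bounce: vy ← 0.54·10.347 = 5.587
Arc 3: start y=0.000, vy=5.587 → t=1.117, apex=1.561, x_land=26.215, impact vy=-5.587
  bounce: vy ← 0.54·5.587 = 3.017
Arc 4: start y=0.000, vy=3.017 → t=0.603, apex=0.455, x_land=28.604, impact vy=-3.017
  bounce: vy ← 0.54·3.017 = 1.629
Arc 5: start y=0.000, vy=1.629 → t=0.326, apex=0.133, x_land=29.895, impact vy=-1.629
  bounce: vy ← 0.54·1.629 = 0.880
Arc 6: start y=0.000, vy=0.880 → t=0.176, apex=0.039, x_land=30.591, impact vy=-0.880
  bounce: vy ← 0.54·0.880 = 0.475
Arc 7: start y=0.000, vy=0.475 → t=0.095, apex=0.011, x_land=30.968, impact vy=-0.475
  bounce: vy ← 0.54·0.475 = 0.257

1 3.433 18.356 13.595
2 2.069 5.353 21.790
3 1.117 1.561 26.215
4 0.603 0.455 28.604
5 0.326 0.133 29.895
6 0.176 0.039 30.591
7 0.095 0.011 30.968
final: 30.968 0.257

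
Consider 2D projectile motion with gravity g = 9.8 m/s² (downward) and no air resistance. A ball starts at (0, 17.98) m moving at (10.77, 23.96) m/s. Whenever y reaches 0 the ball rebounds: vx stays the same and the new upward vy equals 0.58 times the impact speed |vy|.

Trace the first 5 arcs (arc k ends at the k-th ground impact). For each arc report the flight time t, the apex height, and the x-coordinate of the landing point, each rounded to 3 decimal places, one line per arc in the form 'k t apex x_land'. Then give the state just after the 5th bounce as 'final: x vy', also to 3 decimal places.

1 5.551 47.270 59.783
2 3.603 15.902 98.586
3 2.090 5.349 121.092
4 1.212 1.800 134.145
5 0.703 0.605 141.716
final: 141.716 1.998

Arc 1: start y=17.980, vy=23.960 → t=5.551, apex=47.270, x_land=59.783, impact vy=-30.438
  bounce: vy ← 0.58·30.438 = 17.654
Arc 2: start y=0.000, vy=17.654 → t=3.603, apex=15.902, x_land=98.586, impact vy=-17.654
  bounce: vy ← 0.58·17.654 = 10.239
Arc 3: start y=0.000, vy=10.239 → t=2.090, apex=5.349, x_land=121.092, impact vy=-10.239
  bounce: vy ← 0.58·10.239 = 5.939
Arc 4: start y=0.000, vy=5.939 → t=1.212, apex=1.800, x_land=134.145, impact vy=-5.939
  bounce: vy ← 0.58·5.939 = 3.445
Arc 5: start y=0.000, vy=3.445 → t=0.703, apex=0.605, x_land=141.716, impact vy=-3.445
  bounce: vy ← 0.58·3.445 = 1.998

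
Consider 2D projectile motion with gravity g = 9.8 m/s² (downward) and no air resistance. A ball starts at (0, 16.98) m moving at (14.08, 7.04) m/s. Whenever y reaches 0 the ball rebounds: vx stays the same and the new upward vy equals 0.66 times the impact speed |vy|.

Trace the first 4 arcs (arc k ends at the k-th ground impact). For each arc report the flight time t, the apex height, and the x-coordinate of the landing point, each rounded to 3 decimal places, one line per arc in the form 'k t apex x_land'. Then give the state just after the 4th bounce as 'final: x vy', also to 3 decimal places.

1 2.714 19.509 38.209
2 2.634 8.498 75.293
3 1.738 3.702 99.769
4 1.147 1.612 115.923
final: 115.923 3.710

Arc 1: start y=16.980, vy=7.040 → t=2.714, apex=19.509, x_land=38.209, impact vy=-19.554
  bounce: vy ← 0.66·19.554 = 12.906
Arc 2: start y=0.000, vy=12.906 → t=2.634, apex=8.498, x_land=75.293, impact vy=-12.906
  bounce: vy ← 0.66·12.906 = 8.518
Arc 3: start y=0.000, vy=8.518 → t=1.738, apex=3.702, x_land=99.769, impact vy=-8.518
  bounce: vy ← 0.66·8.518 = 5.622
Arc 4: start y=0.000, vy=5.622 → t=1.147, apex=1.612, x_land=115.923, impact vy=-5.622
  bounce: vy ← 0.66·5.622 = 3.710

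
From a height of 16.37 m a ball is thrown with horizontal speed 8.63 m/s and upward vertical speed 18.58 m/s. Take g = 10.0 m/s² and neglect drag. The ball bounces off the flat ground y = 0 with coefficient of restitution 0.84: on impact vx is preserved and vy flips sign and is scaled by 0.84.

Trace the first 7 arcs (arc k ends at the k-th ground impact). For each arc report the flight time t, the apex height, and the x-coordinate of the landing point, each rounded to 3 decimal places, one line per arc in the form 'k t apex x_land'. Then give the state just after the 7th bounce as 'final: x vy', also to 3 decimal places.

1 4.451 33.631 38.416
2 4.357 23.730 76.018
3 3.660 16.744 107.603
4 3.074 11.814 134.134
5 2.582 8.336 156.421
6 2.169 5.882 175.142
7 1.822 4.150 190.867
final: 190.867 7.653

Arc 1: start y=16.370, vy=18.580 → t=4.451, apex=33.631, x_land=38.416, impact vy=-25.935
  bounce: vy ← 0.84·25.935 = 21.785
Arc 2: start y=0.000, vy=21.785 → t=4.357, apex=23.730, x_land=76.018, impact vy=-21.785
  bounce: vy ← 0.84·21.785 = 18.300
Arc 3: start y=0.000, vy=18.300 → t=3.660, apex=16.744, x_land=107.603, impact vy=-18.300
  bounce: vy ← 0.84·18.300 = 15.372
Arc 4: start y=0.000, vy=15.372 → t=3.074, apex=11.814, x_land=134.134, impact vy=-15.372
  bounce: vy ← 0.84·15.372 = 12.912
Arc 5: start y=0.000, vy=12.912 → t=2.582, apex=8.336, x_land=156.421, impact vy=-12.912
  bounce: vy ← 0.84·12.912 = 10.846
Arc 6: start y=0.000, vy=10.846 → t=2.169, apex=5.882, x_land=175.142, impact vy=-10.846
  bounce: vy ← 0.84·10.846 = 9.111
Arc 7: start y=0.000, vy=9.111 → t=1.822, apex=4.150, x_land=190.867, impact vy=-9.111
  bounce: vy ← 0.84·9.111 = 7.653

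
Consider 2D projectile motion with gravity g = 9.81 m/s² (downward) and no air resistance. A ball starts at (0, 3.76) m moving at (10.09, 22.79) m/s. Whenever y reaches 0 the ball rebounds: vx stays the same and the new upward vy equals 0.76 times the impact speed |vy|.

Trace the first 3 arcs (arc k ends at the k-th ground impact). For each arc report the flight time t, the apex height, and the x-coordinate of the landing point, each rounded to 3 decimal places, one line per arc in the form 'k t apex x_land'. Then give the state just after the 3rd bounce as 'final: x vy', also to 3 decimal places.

1 4.806 30.232 48.490
2 3.774 17.462 86.566
3 2.868 10.086 115.504
final: 115.504 10.691

Arc 1: start y=3.760, vy=22.790 → t=4.806, apex=30.232, x_land=48.490, impact vy=-24.355
  bounce: vy ← 0.76·24.355 = 18.510
Arc 2: start y=0.000, vy=18.510 → t=3.774, apex=17.462, x_land=86.566, impact vy=-18.510
  bounce: vy ← 0.76·18.510 = 14.067
Arc 3: start y=0.000, vy=14.067 → t=2.868, apex=10.086, x_land=115.504, impact vy=-14.067
  bounce: vy ← 0.76·14.067 = 10.691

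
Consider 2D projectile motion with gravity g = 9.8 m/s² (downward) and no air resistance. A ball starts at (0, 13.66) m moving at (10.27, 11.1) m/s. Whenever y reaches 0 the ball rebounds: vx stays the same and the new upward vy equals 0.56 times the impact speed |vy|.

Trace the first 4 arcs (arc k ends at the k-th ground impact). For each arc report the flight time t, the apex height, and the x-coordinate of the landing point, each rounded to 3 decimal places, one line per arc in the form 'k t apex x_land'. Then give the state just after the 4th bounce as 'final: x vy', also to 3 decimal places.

1 3.150 19.946 32.353
2 2.260 6.255 55.560
3 1.265 1.962 68.556
4 0.709 0.615 75.834
final: 75.834 1.945

Arc 1: start y=13.660, vy=11.100 → t=3.150, apex=19.946, x_land=32.353, impact vy=-19.772
  bounce: vy ← 0.56·19.772 = 11.073
Arc 2: start y=0.000, vy=11.073 → t=2.260, apex=6.255, x_land=55.560, impact vy=-11.073
  bounce: vy ← 0.56·11.073 = 6.201
Arc 3: start y=0.000, vy=6.201 → t=1.265, apex=1.962, x_land=68.556, impact vy=-6.201
  bounce: vy ← 0.56·6.201 = 3.472
Arc 4: start y=0.000, vy=3.472 → t=0.709, apex=0.615, x_land=75.834, impact vy=-3.472
  bounce: vy ← 0.56·3.472 = 1.945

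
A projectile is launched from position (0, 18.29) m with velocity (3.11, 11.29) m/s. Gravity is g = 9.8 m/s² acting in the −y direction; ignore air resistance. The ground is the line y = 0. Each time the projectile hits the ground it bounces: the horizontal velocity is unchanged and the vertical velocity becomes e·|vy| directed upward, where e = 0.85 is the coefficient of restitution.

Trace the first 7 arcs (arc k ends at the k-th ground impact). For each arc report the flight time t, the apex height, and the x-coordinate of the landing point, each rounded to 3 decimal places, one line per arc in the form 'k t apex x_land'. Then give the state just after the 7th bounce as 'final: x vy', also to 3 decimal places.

1 3.401 24.793 10.579
2 3.824 17.913 22.471
3 3.250 12.942 32.580
4 2.763 9.351 41.172
5 2.348 6.756 48.476
6 1.996 4.881 54.684
7 1.697 3.527 59.961
final: 59.961 7.067

Arc 1: start y=18.290, vy=11.290 → t=3.401, apex=24.793, x_land=10.579, impact vy=-22.044
  bounce: vy ← 0.85·22.044 = 18.738
Arc 2: start y=0.000, vy=18.738 → t=3.824, apex=17.913, x_land=22.471, impact vy=-18.738
  bounce: vy ← 0.85·18.738 = 15.927
Arc 3: start y=0.000, vy=15.927 → t=3.250, apex=12.942, x_land=32.580, impact vy=-15.927
  bounce: vy ← 0.85·15.927 = 13.538
Arc 4: start y=0.000, vy=13.538 → t=2.763, apex=9.351, x_land=41.172, impact vy=-13.538
  bounce: vy ← 0.85·13.538 = 11.507
Arc 5: start y=0.000, vy=11.507 → t=2.348, apex=6.756, x_land=48.476, impact vy=-11.507
  bounce: vy ← 0.85·11.507 = 9.781
Arc 6: start y=0.000, vy=9.781 → t=1.996, apex=4.881, x_land=54.684, impact vy=-9.781
  bounce: vy ← 0.85·9.781 = 8.314
Arc 7: start y=0.000, vy=8.314 → t=1.697, apex=3.527, x_land=59.961, impact vy=-8.314
  bounce: vy ← 0.85·8.314 = 7.067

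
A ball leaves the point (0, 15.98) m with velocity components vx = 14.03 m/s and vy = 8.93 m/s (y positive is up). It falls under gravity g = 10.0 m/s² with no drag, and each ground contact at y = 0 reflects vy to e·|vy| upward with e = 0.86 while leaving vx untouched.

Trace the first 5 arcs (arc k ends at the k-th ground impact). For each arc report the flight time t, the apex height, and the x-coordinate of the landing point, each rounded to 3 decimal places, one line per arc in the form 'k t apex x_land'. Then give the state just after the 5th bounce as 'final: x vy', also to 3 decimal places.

Arc 1: start y=15.980, vy=8.930 → t=2.891, apex=19.967, x_land=40.566, impact vy=-19.984
  bounce: vy ← 0.86·19.984 = 17.186
Arc 2: start y=0.000, vy=17.186 → t=3.437, apex=14.768, x_land=88.789, impact vy=-17.186
  bounce: vy ← 0.86·17.186 = 14.780
Arc 3: start y=0.000, vy=14.780 → t=2.956, apex=10.922, x_land=130.262, impact vy=-14.780
  bounce: vy ← 0.86·14.780 = 12.711
Arc 4: start y=0.000, vy=12.711 → t=2.542, apex=8.078, x_land=165.928, impact vy=-12.711
  bounce: vy ← 0.86·12.711 = 10.931
Arc 5: start y=0.000, vy=10.931 → t=2.186, apex=5.975, x_land=196.601, impact vy=-10.931
  bounce: vy ← 0.86·10.931 = 9.401

1 2.891 19.967 40.566
2 3.437 14.768 88.789
3 2.956 10.922 130.262
4 2.542 8.078 165.928
5 2.186 5.975 196.601
final: 196.601 9.401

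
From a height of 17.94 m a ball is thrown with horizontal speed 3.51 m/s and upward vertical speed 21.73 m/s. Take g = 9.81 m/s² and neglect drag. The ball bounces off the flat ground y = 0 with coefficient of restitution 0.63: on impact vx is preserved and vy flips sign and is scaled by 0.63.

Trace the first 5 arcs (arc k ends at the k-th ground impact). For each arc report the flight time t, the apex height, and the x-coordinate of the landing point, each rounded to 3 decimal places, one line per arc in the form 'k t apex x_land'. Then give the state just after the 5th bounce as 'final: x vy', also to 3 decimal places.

Arc 1: start y=17.940, vy=21.730 → t=5.142, apex=42.007, x_land=18.047, impact vy=-28.708
  bounce: vy ← 0.63·28.708 = 18.086
Arc 2: start y=0.000, vy=18.086 → t=3.687, apex=16.673, x_land=30.989, impact vy=-18.086
  bounce: vy ← 0.63·18.086 = 11.394
Arc 3: start y=0.000, vy=11.394 → t=2.323, apex=6.617, x_land=39.143, impact vy=-11.394
  bounce: vy ← 0.63·11.394 = 7.178
Arc 4: start y=0.000, vy=7.178 → t=1.463, apex=2.626, x_land=44.280, impact vy=-7.178
  bounce: vy ← 0.63·7.178 = 4.522
Arc 5: start y=0.000, vy=4.522 → t=0.922, apex=1.042, x_land=47.516, impact vy=-4.522
  bounce: vy ← 0.63·4.522 = 2.849

1 5.142 42.007 18.047
2 3.687 16.673 30.989
3 2.323 6.617 39.143
4 1.463 2.626 44.280
5 0.922 1.042 47.516
final: 47.516 2.849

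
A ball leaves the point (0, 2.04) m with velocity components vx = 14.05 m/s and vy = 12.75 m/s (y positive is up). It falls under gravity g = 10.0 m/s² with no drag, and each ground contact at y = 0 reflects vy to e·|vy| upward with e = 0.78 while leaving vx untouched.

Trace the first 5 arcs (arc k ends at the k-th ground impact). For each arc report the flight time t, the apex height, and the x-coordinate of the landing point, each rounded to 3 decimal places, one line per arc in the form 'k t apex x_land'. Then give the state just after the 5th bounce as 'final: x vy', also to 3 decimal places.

1 2.701 10.168 37.950
2 2.225 6.186 69.206
3 1.735 3.764 93.586
4 1.353 2.290 112.602
5 1.056 1.393 127.435
final: 127.435 4.117

Arc 1: start y=2.040, vy=12.750 → t=2.701, apex=10.168, x_land=37.950, impact vy=-14.261
  bounce: vy ← 0.78·14.261 = 11.123
Arc 2: start y=0.000, vy=11.123 → t=2.225, apex=6.186, x_land=69.206, impact vy=-11.123
  bounce: vy ← 0.78·11.123 = 8.676
Arc 3: start y=0.000, vy=8.676 → t=1.735, apex=3.764, x_land=93.586, impact vy=-8.676
  bounce: vy ← 0.78·8.676 = 6.767
Arc 4: start y=0.000, vy=6.767 → t=1.353, apex=2.290, x_land=112.602, impact vy=-6.767
  bounce: vy ← 0.78·6.767 = 5.279
Arc 5: start y=0.000, vy=5.279 → t=1.056, apex=1.393, x_land=127.435, impact vy=-5.279
  bounce: vy ← 0.78·5.279 = 4.117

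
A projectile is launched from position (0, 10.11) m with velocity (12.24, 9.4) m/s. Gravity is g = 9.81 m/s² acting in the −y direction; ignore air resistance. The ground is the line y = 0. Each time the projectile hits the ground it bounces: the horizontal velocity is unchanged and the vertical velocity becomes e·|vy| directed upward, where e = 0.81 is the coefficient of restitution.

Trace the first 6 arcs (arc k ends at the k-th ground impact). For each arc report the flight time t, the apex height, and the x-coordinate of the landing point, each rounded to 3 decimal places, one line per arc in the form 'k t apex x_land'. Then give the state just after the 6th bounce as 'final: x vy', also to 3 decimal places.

Arc 1: start y=10.110, vy=9.400 → t=2.684, apex=14.614, x_land=32.856, impact vy=-16.933
  bounce: vy ← 0.81·16.933 = 13.716
Arc 2: start y=0.000, vy=13.716 → t=2.796, apex=9.588, x_land=67.081, impact vy=-13.716
  bounce: vy ← 0.81·13.716 = 11.110
Arc 3: start y=0.000, vy=11.110 → t=2.265, apex=6.291, x_land=94.804, impact vy=-11.110
  bounce: vy ← 0.81·11.110 = 8.999
Arc 4: start y=0.000, vy=8.999 → t=1.835, apex=4.127, x_land=117.260, impact vy=-8.999
  bounce: vy ← 0.81·8.999 = 7.289
Arc 5: start y=0.000, vy=7.289 → t=1.486, apex=2.708, x_land=135.449, impact vy=-7.289
  bounce: vy ← 0.81·7.289 = 5.904
Arc 6: start y=0.000, vy=5.904 → t=1.204, apex=1.777, x_land=150.182, impact vy=-5.904
  bounce: vy ← 0.81·5.904 = 4.782

1 2.684 14.614 32.856
2 2.796 9.588 67.081
3 2.265 6.291 94.804
4 1.835 4.127 117.260
5 1.486 2.708 135.449
6 1.204 1.777 150.182
final: 150.182 4.782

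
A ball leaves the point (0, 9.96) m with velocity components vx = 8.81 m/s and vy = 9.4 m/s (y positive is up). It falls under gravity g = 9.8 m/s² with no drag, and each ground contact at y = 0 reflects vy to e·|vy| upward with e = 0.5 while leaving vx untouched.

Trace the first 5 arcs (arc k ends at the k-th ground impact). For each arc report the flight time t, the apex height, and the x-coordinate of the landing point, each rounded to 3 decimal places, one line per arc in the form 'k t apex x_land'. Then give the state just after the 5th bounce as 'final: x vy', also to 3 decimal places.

Arc 1: start y=9.960, vy=9.400 → t=2.678, apex=14.468, x_land=23.589, impact vy=-16.840
  bounce: vy ← 0.5·16.840 = 8.420
Arc 2: start y=0.000, vy=8.420 → t=1.718, apex=3.617, x_land=38.728, impact vy=-8.420
  bounce: vy ← 0.5·8.420 = 4.210
Arc 3: start y=0.000, vy=4.210 → t=0.859, apex=0.904, x_land=46.297, impact vy=-4.210
  bounce: vy ← 0.5·4.210 = 2.105
Arc 4: start y=0.000, vy=2.105 → t=0.430, apex=0.226, x_land=50.081, impact vy=-2.105
  bounce: vy ← 0.5·2.105 = 1.052
Arc 5: start y=0.000, vy=1.052 → t=0.215, apex=0.057, x_land=51.974, impact vy=-1.052
  bounce: vy ← 0.5·1.052 = 0.526

1 2.678 14.468 23.589
2 1.718 3.617 38.728
3 0.859 0.904 46.297
4 0.430 0.226 50.081
5 0.215 0.057 51.974
final: 51.974 0.526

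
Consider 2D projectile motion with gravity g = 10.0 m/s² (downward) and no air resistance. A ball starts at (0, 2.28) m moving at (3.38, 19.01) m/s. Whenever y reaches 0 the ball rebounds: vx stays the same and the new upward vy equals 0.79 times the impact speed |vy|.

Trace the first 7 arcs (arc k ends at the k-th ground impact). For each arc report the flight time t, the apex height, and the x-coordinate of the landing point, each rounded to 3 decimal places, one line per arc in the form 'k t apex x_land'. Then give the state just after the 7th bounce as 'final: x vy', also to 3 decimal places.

Arc 1: start y=2.280, vy=19.010 → t=3.918, apex=20.349, x_land=13.244, impact vy=-20.174
  bounce: vy ← 0.79·20.174 = 15.937
Arc 2: start y=0.000, vy=15.937 → t=3.187, apex=12.700, x_land=24.018, impact vy=-15.937
  bounce: vy ← 0.79·15.937 = 12.590
Arc 3: start y=0.000, vy=12.590 → t=2.518, apex=7.926, x_land=32.529, impact vy=-12.590
  bounce: vy ← 0.79·12.590 = 9.946
Arc 4: start y=0.000, vy=9.946 → t=1.989, apex=4.947, x_land=39.253, impact vy=-9.946
  bounce: vy ← 0.79·9.946 = 7.858
Arc 5: start y=0.000, vy=7.858 → t=1.572, apex=3.087, x_land=44.564, impact vy=-7.858
  bounce: vy ← 0.79·7.858 = 6.208
Arc 6: start y=0.000, vy=6.208 → t=1.242, apex=1.927, x_land=48.761, impact vy=-6.208
  bounce: vy ← 0.79·6.208 = 4.904
Arc 7: start y=0.000, vy=4.904 → t=0.981, apex=1.202, x_land=52.076, impact vy=-4.904
  bounce: vy ← 0.79·4.904 = 3.874

1 3.918 20.349 13.244
2 3.187 12.700 24.018
3 2.518 7.926 32.529
4 1.989 4.947 39.253
5 1.572 3.087 44.564
6 1.242 1.927 48.761
7 0.981 1.202 52.076
final: 52.076 3.874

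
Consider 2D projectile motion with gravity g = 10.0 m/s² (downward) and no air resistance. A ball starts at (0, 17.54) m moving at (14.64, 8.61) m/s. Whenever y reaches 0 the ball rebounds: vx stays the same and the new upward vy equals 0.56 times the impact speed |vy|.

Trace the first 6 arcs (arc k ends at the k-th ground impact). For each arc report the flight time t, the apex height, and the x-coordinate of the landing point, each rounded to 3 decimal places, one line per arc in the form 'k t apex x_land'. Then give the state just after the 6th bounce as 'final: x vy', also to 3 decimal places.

Arc 1: start y=17.540, vy=8.610 → t=2.922, apex=21.247, x_land=42.784, impact vy=-20.614
  bounce: vy ← 0.56·20.614 = 11.544
Arc 2: start y=0.000, vy=11.544 → t=2.309, apex=6.663, x_land=76.584, impact vy=-11.544
  bounce: vy ← 0.56·11.544 = 6.465
Arc 3: start y=0.000, vy=6.465 → t=1.293, apex=2.089, x_land=95.512, impact vy=-6.465
  bounce: vy ← 0.56·6.465 = 3.620
Arc 4: start y=0.000, vy=3.620 → t=0.724, apex=0.655, x_land=106.112, impact vy=-3.620
  bounce: vy ← 0.56·3.620 = 2.027
Arc 5: start y=0.000, vy=2.027 → t=0.405, apex=0.205, x_land=112.048, impact vy=-2.027
  bounce: vy ← 0.56·2.027 = 1.135
Arc 6: start y=0.000, vy=1.135 → t=0.227, apex=0.064, x_land=115.372, impact vy=-1.135
  bounce: vy ← 0.56·1.135 = 0.636

1 2.922 21.247 42.784
2 2.309 6.663 76.584
3 1.293 2.089 95.512
4 0.724 0.655 106.112
5 0.405 0.205 112.048
6 0.227 0.064 115.372
final: 115.372 0.636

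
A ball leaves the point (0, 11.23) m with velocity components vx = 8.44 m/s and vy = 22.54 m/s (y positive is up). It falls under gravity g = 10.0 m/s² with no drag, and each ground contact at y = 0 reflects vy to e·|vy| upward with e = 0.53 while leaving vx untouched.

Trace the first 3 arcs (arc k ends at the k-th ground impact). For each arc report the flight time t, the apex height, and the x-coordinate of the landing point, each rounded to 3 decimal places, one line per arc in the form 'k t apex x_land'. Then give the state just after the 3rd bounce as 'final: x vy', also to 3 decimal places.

Arc 1: start y=11.230, vy=22.540 → t=4.961, apex=36.633, x_land=41.869, impact vy=-27.068
  bounce: vy ← 0.53·27.068 = 14.346
Arc 2: start y=0.000, vy=14.346 → t=2.869, apex=10.290, x_land=66.084, impact vy=-14.346
  bounce: vy ← 0.53·14.346 = 7.603
Arc 3: start y=0.000, vy=7.603 → t=1.521, apex=2.890, x_land=78.919, impact vy=-7.603
  bounce: vy ← 0.53·7.603 = 4.030

1 4.961 36.633 41.869
2 2.869 10.290 66.084
3 1.521 2.890 78.919
final: 78.919 4.030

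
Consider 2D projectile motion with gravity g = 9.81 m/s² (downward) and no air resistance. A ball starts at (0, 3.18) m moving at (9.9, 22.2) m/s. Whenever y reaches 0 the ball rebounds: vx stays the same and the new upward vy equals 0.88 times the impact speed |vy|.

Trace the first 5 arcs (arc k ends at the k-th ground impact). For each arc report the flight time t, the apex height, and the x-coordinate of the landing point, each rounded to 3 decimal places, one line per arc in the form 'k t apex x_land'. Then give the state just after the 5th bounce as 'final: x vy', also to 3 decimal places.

1 4.665 28.299 46.183
2 4.227 21.915 88.035
3 3.720 16.971 124.865
4 3.274 13.142 157.275
5 2.881 10.177 185.796
final: 185.796 12.435

Arc 1: start y=3.180, vy=22.200 → t=4.665, apex=28.299, x_land=46.183, impact vy=-23.563
  bounce: vy ← 0.88·23.563 = 20.736
Arc 2: start y=0.000, vy=20.736 → t=4.227, apex=21.915, x_land=88.035, impact vy=-20.736
  bounce: vy ← 0.88·20.736 = 18.247
Arc 3: start y=0.000, vy=18.247 → t=3.720, apex=16.971, x_land=124.865, impact vy=-18.247
  bounce: vy ← 0.88·18.247 = 16.058
Arc 4: start y=0.000, vy=16.058 → t=3.274, apex=13.142, x_land=157.275, impact vy=-16.058
  bounce: vy ← 0.88·16.058 = 14.131
Arc 5: start y=0.000, vy=14.131 → t=2.881, apex=10.177, x_land=185.796, impact vy=-14.131
  bounce: vy ← 0.88·14.131 = 12.435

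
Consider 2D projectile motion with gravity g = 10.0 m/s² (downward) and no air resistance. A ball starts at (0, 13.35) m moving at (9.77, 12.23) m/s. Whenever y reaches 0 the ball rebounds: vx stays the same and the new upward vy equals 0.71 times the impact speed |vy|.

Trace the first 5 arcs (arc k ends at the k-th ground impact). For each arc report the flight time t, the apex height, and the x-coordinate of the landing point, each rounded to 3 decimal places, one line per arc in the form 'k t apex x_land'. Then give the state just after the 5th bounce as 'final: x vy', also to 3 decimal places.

Arc 1: start y=13.350, vy=12.230 → t=3.264, apex=20.829, x_land=31.889, impact vy=-20.410
  bounce: vy ← 0.71·20.410 = 14.491
Arc 2: start y=0.000, vy=14.491 → t=2.898, apex=10.500, x_land=60.205, impact vy=-14.491
  bounce: vy ← 0.71·14.491 = 10.289
Arc 3: start y=0.000, vy=10.289 → t=2.058, apex=5.293, x_land=80.309, impact vy=-10.289
  bounce: vy ← 0.71·10.289 = 7.305
Arc 4: start y=0.000, vy=7.305 → t=1.461, apex=2.668, x_land=94.583, impact vy=-7.305
  bounce: vy ← 0.71·7.305 = 5.187
Arc 5: start y=0.000, vy=5.187 → t=1.037, apex=1.345, x_land=104.718, impact vy=-5.187
  bounce: vy ← 0.71·5.187 = 3.682

1 3.264 20.829 31.889
2 2.898 10.500 60.205
3 2.058 5.293 80.309
4 1.461 2.668 94.583
5 1.037 1.345 104.718
final: 104.718 3.682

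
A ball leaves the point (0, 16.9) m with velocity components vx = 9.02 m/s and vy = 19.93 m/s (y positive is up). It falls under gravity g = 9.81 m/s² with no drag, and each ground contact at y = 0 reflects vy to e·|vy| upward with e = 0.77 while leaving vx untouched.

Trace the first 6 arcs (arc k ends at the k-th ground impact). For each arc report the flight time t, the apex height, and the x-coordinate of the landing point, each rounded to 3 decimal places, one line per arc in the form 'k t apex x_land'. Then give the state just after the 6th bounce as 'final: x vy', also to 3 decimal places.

Arc 1: start y=16.900, vy=19.930 → t=4.783, apex=37.145, x_land=43.147, impact vy=-26.996
  bounce: vy ← 0.77·26.996 = 20.787
Arc 2: start y=0.000, vy=20.787 → t=4.238, apex=22.023, x_land=81.373, impact vy=-20.787
  bounce: vy ← 0.77·20.787 = 16.006
Arc 3: start y=0.000, vy=16.006 → t=3.263, apex=13.058, x_land=110.807, impact vy=-16.006
  bounce: vy ← 0.77·16.006 = 12.325
Arc 4: start y=0.000, vy=12.325 → t=2.513, apex=7.742, x_land=133.471, impact vy=-12.325
  bounce: vy ← 0.77·12.325 = 9.490
Arc 5: start y=0.000, vy=9.490 → t=1.935, apex=4.590, x_land=150.922, impact vy=-9.490
  bounce: vy ← 0.77·9.490 = 7.307
Arc 6: start y=0.000, vy=7.307 → t=1.490, apex=2.721, x_land=164.360, impact vy=-7.307
  bounce: vy ← 0.77·7.307 = 5.627

1 4.783 37.145 43.147
2 4.238 22.023 81.373
3 3.263 13.058 110.807
4 2.513 7.742 133.471
5 1.935 4.590 150.922
6 1.490 2.721 164.360
final: 164.360 5.627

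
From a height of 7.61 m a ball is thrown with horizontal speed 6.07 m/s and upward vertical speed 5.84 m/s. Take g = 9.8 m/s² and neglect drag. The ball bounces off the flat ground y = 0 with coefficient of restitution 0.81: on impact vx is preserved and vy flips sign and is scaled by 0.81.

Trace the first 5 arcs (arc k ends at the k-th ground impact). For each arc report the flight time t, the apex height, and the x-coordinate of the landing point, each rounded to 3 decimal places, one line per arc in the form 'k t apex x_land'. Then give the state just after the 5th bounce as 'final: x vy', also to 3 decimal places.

Arc 1: start y=7.610, vy=5.840 → t=1.977, apex=9.350, x_land=12.002, impact vy=-13.537
  bounce: vy ← 0.81·13.537 = 10.965
Arc 2: start y=0.000, vy=10.965 → t=2.238, apex=6.135, x_land=25.586, impact vy=-10.965
  bounce: vy ← 0.81·10.965 = 8.882
Arc 3: start y=0.000, vy=8.882 → t=1.813, apex=4.025, x_land=36.588, impact vy=-8.882
  bounce: vy ← 0.81·8.882 = 7.194
Arc 4: start y=0.000, vy=7.194 → t=1.468, apex=2.641, x_land=45.501, impact vy=-7.194
  bounce: vy ← 0.81·7.194 = 5.827
Arc 5: start y=0.000, vy=5.827 → t=1.189, apex=1.733, x_land=52.719, impact vy=-5.827
  bounce: vy ← 0.81·5.827 = 4.720

1 1.977 9.350 12.002
2 2.238 6.135 25.586
3 1.813 4.025 36.588
4 1.468 2.641 45.501
5 1.189 1.733 52.719
final: 52.719 4.720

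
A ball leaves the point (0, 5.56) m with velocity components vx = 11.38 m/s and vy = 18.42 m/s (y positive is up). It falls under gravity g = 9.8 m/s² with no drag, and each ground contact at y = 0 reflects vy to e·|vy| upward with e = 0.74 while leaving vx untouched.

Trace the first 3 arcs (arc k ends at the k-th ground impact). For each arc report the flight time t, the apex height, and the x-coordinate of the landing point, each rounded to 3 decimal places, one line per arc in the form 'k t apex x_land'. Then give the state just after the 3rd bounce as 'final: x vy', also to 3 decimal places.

1 4.040 22.871 45.976
2 3.197 12.524 82.363
3 2.366 6.858 109.289
final: 109.289 8.580

Arc 1: start y=5.560, vy=18.420 → t=4.040, apex=22.871, x_land=45.976, impact vy=-21.172
  bounce: vy ← 0.74·21.172 = 15.668
Arc 2: start y=0.000, vy=15.668 → t=3.197, apex=12.524, x_land=82.363, impact vy=-15.668
  bounce: vy ← 0.74·15.668 = 11.594
Arc 3: start y=0.000, vy=11.594 → t=2.366, apex=6.858, x_land=109.289, impact vy=-11.594
  bounce: vy ← 0.74·11.594 = 8.580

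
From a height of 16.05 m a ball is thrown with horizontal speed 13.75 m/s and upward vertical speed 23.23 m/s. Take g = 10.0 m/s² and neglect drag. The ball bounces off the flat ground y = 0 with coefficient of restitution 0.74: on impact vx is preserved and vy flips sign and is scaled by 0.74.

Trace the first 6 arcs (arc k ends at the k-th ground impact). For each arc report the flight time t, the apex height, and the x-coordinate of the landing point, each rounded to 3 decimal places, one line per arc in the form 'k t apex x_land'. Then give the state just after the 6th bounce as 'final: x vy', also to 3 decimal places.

Arc 1: start y=16.050, vy=23.230 → t=5.257, apex=43.032, x_land=72.279, impact vy=-29.337
  bounce: vy ← 0.74·29.337 = 21.709
Arc 2: start y=0.000, vy=21.709 → t=4.342, apex=23.564, x_land=131.979, impact vy=-21.709
  bounce: vy ← 0.74·21.709 = 16.065
Arc 3: start y=0.000, vy=16.065 → t=3.213, apex=12.904, x_land=176.157, impact vy=-16.065
  bounce: vy ← 0.74·16.065 = 11.888
Arc 4: start y=0.000, vy=11.888 → t=2.378, apex=7.066, x_land=208.848, impact vy=-11.888
  bounce: vy ← 0.74·11.888 = 8.797
Arc 5: start y=0.000, vy=8.797 → t=1.759, apex=3.869, x_land=233.040, impact vy=-8.797
  bounce: vy ← 0.74·8.797 = 6.510
Arc 6: start y=0.000, vy=6.510 → t=1.302, apex=2.119, x_land=250.942, impact vy=-6.510
  bounce: vy ← 0.74·6.510 = 4.817

1 5.257 43.032 72.279
2 4.342 23.564 131.979
3 3.213 12.904 176.157
4 2.378 7.066 208.848
5 1.759 3.869 233.040
6 1.302 2.119 250.942
final: 250.942 4.817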